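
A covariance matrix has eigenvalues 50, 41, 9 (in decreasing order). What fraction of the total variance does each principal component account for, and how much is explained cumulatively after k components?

Step 1 — total variance = trace(Sigma) = Σ λ_i = 50 + 41 + 9 = 100.

Step 2 — fraction explained by component i = λ_i / Σ λ:
  PC1: 50/100 = 0.5
  PC2: 41/100 = 0.41
  PC3: 9/100 = 0.09

Step 3 — cumulative fraction after k components = (λ_1 + ... + λ_k) / Σ λ:
  k = 1: 50/100 = 0.5
  k = 2: (50 + 41)/100 = 91/100 = 0.91
  k = 3: (50 + 41 + 9)/100 = 100/100 = 1

Summary (fraction, with percent):

explained: PC1 0.5 (50%), PC2 0.41 (41%), PC3 0.09 (9%);  cumulative: 0.5, 0.91, 1


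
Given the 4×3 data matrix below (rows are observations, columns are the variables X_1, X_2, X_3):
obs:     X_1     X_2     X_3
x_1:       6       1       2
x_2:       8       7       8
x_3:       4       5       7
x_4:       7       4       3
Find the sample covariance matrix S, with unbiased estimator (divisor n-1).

Step 1 — column means:
  mean(X_1) = (6 + 8 + 4 + 7) / 4 = 25/4 = 6.25
  mean(X_2) = (1 + 7 + 5 + 4) / 4 = 17/4 = 4.25
  mean(X_3) = (2 + 8 + 7 + 3) / 4 = 20/4 = 5

Step 2 — sample covariance S[i,j] = (1/(n-1)) · Σ_k (x_{k,i} - mean_i) · (x_{k,j} - mean_j), with n-1 = 3.
  S[X_1,X_1] = ((-0.25)·(-0.25) + (1.75)·(1.75) + (-2.25)·(-2.25) + (0.75)·(0.75)) / 3 = 8.75/3 = 2.9167
  S[X_1,X_2] = ((-0.25)·(-3.25) + (1.75)·(2.75) + (-2.25)·(0.75) + (0.75)·(-0.25)) / 3 = 3.75/3 = 1.25
  S[X_1,X_3] = ((-0.25)·(-3) + (1.75)·(3) + (-2.25)·(2) + (0.75)·(-2)) / 3 = 0/3 = 0
  S[X_2,X_2] = ((-3.25)·(-3.25) + (2.75)·(2.75) + (0.75)·(0.75) + (-0.25)·(-0.25)) / 3 = 18.75/3 = 6.25
  S[X_2,X_3] = ((-3.25)·(-3) + (2.75)·(3) + (0.75)·(2) + (-0.25)·(-2)) / 3 = 20/3 = 6.6667
  S[X_3,X_3] = ((-3)·(-3) + (3)·(3) + (2)·(2) + (-2)·(-2)) / 3 = 26/3 = 8.6667

S is symmetric (S[j,i] = S[i,j]). Assembling:

S = [[2.9167, 1.25, 0],
 [1.25, 6.25, 6.6667],
 [0, 6.6667, 8.6667]]


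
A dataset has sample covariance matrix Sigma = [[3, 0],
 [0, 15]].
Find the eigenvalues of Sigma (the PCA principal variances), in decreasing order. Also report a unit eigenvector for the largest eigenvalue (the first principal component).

Step 1 — characteristic polynomial of 2×2 Sigma:
  det(Sigma - λI) = λ² - trace · λ + det = 0.
  trace = 3 + 15 = 18, det = 3·15 - (0)² = 45.
Step 2 — discriminant:
  Δ = trace² - 4·det = 324 - 180 = 144.
Step 3 — eigenvalues:
  λ = (trace ± √Δ)/2 = (18 ± 12)/2,
  λ_1 = 15,  λ_2 = 3.

Step 4 — unit eigenvector for λ_1: Sigma is diagonal, so its eigenvectors are the coordinate axes. λ_1 = 15 is the diagonal entry on the second coordinate axis, hence
  v_1 = (0, 1) (||v_1|| = 1).

λ_1 = 15,  λ_2 = 3;  v_1 ≈ (0, 1)


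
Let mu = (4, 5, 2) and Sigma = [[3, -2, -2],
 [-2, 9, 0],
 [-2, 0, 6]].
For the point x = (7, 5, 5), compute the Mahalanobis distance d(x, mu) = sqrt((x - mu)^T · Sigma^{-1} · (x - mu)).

Step 1 — centre the observation: (x - mu) = (3, 0, 3).

Step 2 — invert Sigma (cofactor / det for 3×3, or solve directly):
  Sigma^{-1} = [[0.5294, 0.1176, 0.1765],
 [0.1176, 0.1373, 0.0392],
 [0.1765, 0.0392, 0.2255]].

Step 3 — form the quadratic (x - mu)^T · Sigma^{-1} · (x - mu):
  Sigma^{-1} · (x - mu) = (2.1176, 0.4706, 1.2059).
  (x - mu)^T · [Sigma^{-1} · (x - mu)] = (3)·(2.1176) + (0)·(0.4706) + (3)·(1.2059) = 9.9706.

Step 4 — take square root: d = √(9.9706) ≈ 3.1576.

d(x, mu) = √(9.9706) ≈ 3.1576


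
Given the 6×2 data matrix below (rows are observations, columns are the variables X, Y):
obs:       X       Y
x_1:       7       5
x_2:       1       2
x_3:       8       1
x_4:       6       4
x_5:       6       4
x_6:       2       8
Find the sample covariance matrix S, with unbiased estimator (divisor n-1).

Step 1 — column means:
  mean(X) = (7 + 1 + 8 + 6 + 6 + 2) / 6 = 30/6 = 5
  mean(Y) = (5 + 2 + 1 + 4 + 4 + 8) / 6 = 24/6 = 4

Step 2 — sample covariance S[i,j] = (1/(n-1)) · Σ_k (x_{k,i} - mean_i) · (x_{k,j} - mean_j), with n-1 = 5.
  S[X,X] = ((2)·(2) + (-4)·(-4) + (3)·(3) + (1)·(1) + (1)·(1) + (-3)·(-3)) / 5 = 40/5 = 8
  S[X,Y] = ((2)·(1) + (-4)·(-2) + (3)·(-3) + (1)·(0) + (1)·(0) + (-3)·(4)) / 5 = -11/5 = -2.2
  S[Y,Y] = ((1)·(1) + (-2)·(-2) + (-3)·(-3) + (0)·(0) + (0)·(0) + (4)·(4)) / 5 = 30/5 = 6

S is symmetric (S[j,i] = S[i,j]). Assembling:

S = [[8, -2.2],
 [-2.2, 6]]


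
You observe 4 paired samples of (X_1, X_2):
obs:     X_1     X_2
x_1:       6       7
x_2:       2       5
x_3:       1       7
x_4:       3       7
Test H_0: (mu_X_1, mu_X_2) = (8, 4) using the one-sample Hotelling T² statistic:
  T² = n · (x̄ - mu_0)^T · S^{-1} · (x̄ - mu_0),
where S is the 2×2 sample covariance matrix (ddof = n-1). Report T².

Step 1 — sample mean vector:
  mean(X_1) = (6 + 2 + 1 + 3) / 4 = 12/4 = 3
  mean(X_2) = (7 + 5 + 7 + 7) / 4 = 26/4 = 6.5
  x̄ = (3, 6.5),  deviation x̄ - mu_0 = (3, 6.5) - (8, 4) = (-5, 2.5).

Step 2 — sample covariance matrix, S[i,j] = (1/(n-1)) · Σ_k (x_{k,i} - mean_i) · (x_{k,j} - mean_j), divisor n-1 = 3:
  S[X_1,X_1] = ((3)·(3) + (-1)·(-1) + (-2)·(-2) + (0)·(0)) / 3 = 14/3 = 4.6667
  S[X_1,X_2] = ((3)·(0.5) + (-1)·(-1.5) + (-2)·(0.5) + (0)·(0.5)) / 3 = 2/3 = 0.6667
  S[X_2,X_2] = ((0.5)·(0.5) + (-1.5)·(-1.5) + (0.5)·(0.5) + (0.5)·(0.5)) / 3 = 3/3 = 1
  S = [[4.6667, 0.6667],
 [0.6667, 1]].

Step 3 — invert S. det(S) = 4.6667·1 - (0.6667)² = 4.2222.
  S^{-1} = (1/det) · [[d, -b], [-b, a]] = [[0.2368, -0.1579],
 [-0.1579, 1.1053]].

Step 4 — quadratic form (x̄ - mu_0)^T · S^{-1} · (x̄ - mu_0):
  S^{-1} · (x̄ - mu_0) = (-1.5789, 3.5526),
  (x̄ - mu_0)^T · [...] = (-5)·(-1.5789) + (2.5)·(3.5526) = 16.7763.

Step 5 — scale by n: T² = 4 · 16.7763 = 67.1053.

T² ≈ 67.1053


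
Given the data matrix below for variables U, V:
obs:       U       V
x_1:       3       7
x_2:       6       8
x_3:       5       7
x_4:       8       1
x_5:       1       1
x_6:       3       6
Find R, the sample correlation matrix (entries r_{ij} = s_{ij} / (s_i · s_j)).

Step 1 — column means:
  mean(U) = (3 + 6 + 5 + 8 + 1 + 3) / 6 = 26/6 = 4.3333
  mean(V) = (7 + 8 + 7 + 1 + 1 + 6) / 6 = 30/6 = 5

Step 2 — sample variances and covariances s[i,j] = (1/(n-1)) · Σ_k (x_{k,i} - mean_i) · (x_{k,j} - mean_j), with n-1 = 5:
  s[U,U] = ((-1.3333)·(-1.3333) + (1.6667)·(1.6667) + (0.6667)·(0.6667) + (3.6667)·(3.6667) + (-3.3333)·(-3.3333) + (-1.3333)·(-1.3333)) / 5 = 31.3333/5 = 6.2667
  s[U,V] = ((-1.3333)·(2) + (1.6667)·(3) + (0.6667)·(2) + (3.6667)·(-4) + (-3.3333)·(-4) + (-1.3333)·(1)) / 5 = 1/5 = 0.2
  s[V,V] = ((2)·(2) + (3)·(3) + (2)·(2) + (-4)·(-4) + (-4)·(-4) + (1)·(1)) / 5 = 50/5 = 10
  Sample standard deviations s_i = √(s[i,i]):
  s(U) = √(6.2667) = 2.5033
  s(V) = √(10) = 3.1623

Step 3 — r_{ij} = s_{ij} / (s_i · s_j):
  r[U,U] = 1 (diagonal).
  r[U,V] = 0.2 / (2.5033 · 3.1623) = 0.2 / 7.9162 = 0.0253
  r[V,V] = 1 (diagonal).

R is symmetric with unit diagonal. Assembling:

R = [[1, 0.0253],
 [0.0253, 1]]


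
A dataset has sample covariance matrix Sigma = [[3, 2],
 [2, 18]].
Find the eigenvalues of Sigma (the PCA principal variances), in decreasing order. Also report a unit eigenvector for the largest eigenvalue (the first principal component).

Step 1 — characteristic polynomial of 2×2 Sigma:
  det(Sigma - λI) = λ² - trace · λ + det = 0.
  trace = 3 + 18 = 21, det = 3·18 - (2)² = 50.
Step 2 — discriminant:
  Δ = trace² - 4·det = 441 - 200 = 241.
Step 3 — eigenvalues:
  λ = (trace ± √Δ)/2 = (21 ± 15.5242)/2,
  λ_1 = 18.2621,  λ_2 = 2.7379.

Step 4 — unit eigenvector for λ_1: solve (Sigma - λ_1 I)v = 0. First row:
  (3 - 18.2621)·v_x + (2)·v_y = 0, i.e. (-15.2621)·v_x + (2)·v_y = 0,
  so v ∝ (b, λ_1 - a) = (2, 15.2621) = u.
  ||u|| = √((2)² + (15.2621)²) = √(236.9313) ≈ 15.3926,
  v_1 = u/||u|| ≈ (0.1299, 0.9915) (||v_1|| = 1).

λ_1 = 18.2621,  λ_2 = 2.7379;  v_1 ≈ (0.1299, 0.9915)


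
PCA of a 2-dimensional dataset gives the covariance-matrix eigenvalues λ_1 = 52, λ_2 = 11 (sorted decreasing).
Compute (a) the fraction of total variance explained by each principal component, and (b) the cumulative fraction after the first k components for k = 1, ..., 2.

Step 1 — total variance = trace(Sigma) = Σ λ_i = 52 + 11 = 63.

Step 2 — fraction explained by component i = λ_i / Σ λ:
  PC1: 52/63 = 0.8254
  PC2: 11/63 = 0.1746

Step 3 — cumulative fraction after k components = (λ_1 + ... + λ_k) / Σ λ:
  k = 1: 52/63 = 0.8254
  k = 2: (52 + 11)/63 = 63/63 = 1

Summary (fraction, with percent):

explained: PC1 0.8254 (82.54%), PC2 0.1746 (17.46%);  cumulative: 0.8254, 1


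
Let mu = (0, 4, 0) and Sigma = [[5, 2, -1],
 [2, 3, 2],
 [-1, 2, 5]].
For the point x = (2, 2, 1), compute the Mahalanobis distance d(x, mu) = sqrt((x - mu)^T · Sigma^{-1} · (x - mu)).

Step 1 — centre the observation: (x - mu) = (2, -2, 1).

Step 2 — invert Sigma (cofactor / det for 3×3, or solve directly):
  Sigma^{-1} = [[0.4583, -0.5, 0.2917],
 [-0.5, 1, -0.5],
 [0.2917, -0.5, 0.4583]].

Step 3 — form the quadratic (x - mu)^T · Sigma^{-1} · (x - mu):
  Sigma^{-1} · (x - mu) = (2.2083, -3.5, 2.0417).
  (x - mu)^T · [Sigma^{-1} · (x - mu)] = (2)·(2.2083) + (-2)·(-3.5) + (1)·(2.0417) = 13.4583.

Step 4 — take square root: d = √(13.4583) ≈ 3.6686.

d(x, mu) = √(13.4583) ≈ 3.6686


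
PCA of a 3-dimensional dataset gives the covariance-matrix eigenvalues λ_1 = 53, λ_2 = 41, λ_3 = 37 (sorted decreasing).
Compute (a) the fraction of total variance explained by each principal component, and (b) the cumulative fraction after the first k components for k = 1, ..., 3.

Step 1 — total variance = trace(Sigma) = Σ λ_i = 53 + 41 + 37 = 131.

Step 2 — fraction explained by component i = λ_i / Σ λ:
  PC1: 53/131 = 0.4046
  PC2: 41/131 = 0.313
  PC3: 37/131 = 0.2824

Step 3 — cumulative fraction after k components = (λ_1 + ... + λ_k) / Σ λ:
  k = 1: 53/131 = 0.4046
  k = 2: (53 + 41)/131 = 94/131 = 0.7176
  k = 3: (53 + 41 + 37)/131 = 131/131 = 1

Summary (fraction, with percent):

explained: PC1 0.4046 (40.46%), PC2 0.313 (31.3%), PC3 0.2824 (28.24%);  cumulative: 0.4046, 0.7176, 1


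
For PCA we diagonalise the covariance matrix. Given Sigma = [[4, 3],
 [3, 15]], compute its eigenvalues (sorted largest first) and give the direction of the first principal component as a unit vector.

Step 1 — characteristic polynomial of 2×2 Sigma:
  det(Sigma - λI) = λ² - trace · λ + det = 0.
  trace = 4 + 15 = 19, det = 4·15 - (3)² = 51.
Step 2 — discriminant:
  Δ = trace² - 4·det = 361 - 204 = 157.
Step 3 — eigenvalues:
  λ = (trace ± √Δ)/2 = (19 ± 12.53)/2,
  λ_1 = 15.765,  λ_2 = 3.235.

Step 4 — unit eigenvector for λ_1: solve (Sigma - λ_1 I)v = 0. First row:
  (4 - 15.765)·v_x + (3)·v_y = 0, i.e. (-11.765)·v_x + (3)·v_y = 0,
  so v ∝ (b, λ_1 - a) = (3, 11.765) = u.
  ||u|| = √((3)² + (11.765)²) = √(147.4148) ≈ 12.1414,
  v_1 = u/||u|| ≈ (0.2471, 0.969) (||v_1|| = 1).

λ_1 = 15.765,  λ_2 = 3.235;  v_1 ≈ (0.2471, 0.969)


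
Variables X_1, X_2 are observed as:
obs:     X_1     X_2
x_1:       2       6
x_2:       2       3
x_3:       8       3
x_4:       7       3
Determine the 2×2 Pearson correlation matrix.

Step 1 — column means:
  mean(X_1) = (2 + 2 + 8 + 7) / 4 = 19/4 = 4.75
  mean(X_2) = (6 + 3 + 3 + 3) / 4 = 15/4 = 3.75

Step 2 — sample variances and covariances s[i,j] = (1/(n-1)) · Σ_k (x_{k,i} - mean_i) · (x_{k,j} - mean_j), with n-1 = 3:
  s[X_1,X_1] = ((-2.75)·(-2.75) + (-2.75)·(-2.75) + (3.25)·(3.25) + (2.25)·(2.25)) / 3 = 30.75/3 = 10.25
  s[X_1,X_2] = ((-2.75)·(2.25) + (-2.75)·(-0.75) + (3.25)·(-0.75) + (2.25)·(-0.75)) / 3 = -8.25/3 = -2.75
  s[X_2,X_2] = ((2.25)·(2.25) + (-0.75)·(-0.75) + (-0.75)·(-0.75) + (-0.75)·(-0.75)) / 3 = 6.75/3 = 2.25
  Sample standard deviations s_i = √(s[i,i]):
  s(X_1) = √(10.25) = 3.2016
  s(X_2) = √(2.25) = 1.5

Step 3 — r_{ij} = s_{ij} / (s_i · s_j):
  r[X_1,X_1] = 1 (diagonal).
  r[X_1,X_2] = -2.75 / (3.2016 · 1.5) = -2.75 / 4.8023 = -0.5726
  r[X_2,X_2] = 1 (diagonal).

R is symmetric with unit diagonal. Assembling:

R = [[1, -0.5726],
 [-0.5726, 1]]


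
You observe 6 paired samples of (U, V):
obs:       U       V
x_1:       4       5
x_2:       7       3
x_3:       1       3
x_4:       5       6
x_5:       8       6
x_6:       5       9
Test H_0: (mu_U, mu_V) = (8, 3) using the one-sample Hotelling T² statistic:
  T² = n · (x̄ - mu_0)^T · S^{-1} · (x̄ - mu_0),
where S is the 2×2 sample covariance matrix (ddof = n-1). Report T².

Step 1 — sample mean vector:
  mean(U) = (4 + 7 + 1 + 5 + 8 + 5) / 6 = 30/6 = 5
  mean(V) = (5 + 3 + 3 + 6 + 6 + 9) / 6 = 32/6 = 5.3333
  x̄ = (5, 5.3333),  deviation x̄ - mu_0 = (5, 5.3333) - (8, 3) = (-3, 2.3333).

Step 2 — sample covariance matrix, S[i,j] = (1/(n-1)) · Σ_k (x_{k,i} - mean_i) · (x_{k,j} - mean_j), divisor n-1 = 5:
  S[U,U] = ((-1)·(-1) + (2)·(2) + (-4)·(-4) + (0)·(0) + (3)·(3) + (0)·(0)) / 5 = 30/5 = 6
  S[U,V] = ((-1)·(-0.3333) + (2)·(-2.3333) + (-4)·(-2.3333) + (0)·(0.6667) + (3)·(0.6667) + (0)·(3.6667)) / 5 = 7/5 = 1.4
  S[V,V] = ((-0.3333)·(-0.3333) + (-2.3333)·(-2.3333) + (-2.3333)·(-2.3333) + (0.6667)·(0.6667) + (0.6667)·(0.6667) + (3.6667)·(3.6667)) / 5 = 25.3333/5 = 5.0667
  S = [[6, 1.4],
 [1.4, 5.0667]].

Step 3 — invert S. det(S) = 6·5.0667 - (1.4)² = 28.44.
  S^{-1} = (1/det) · [[d, -b], [-b, a]] = [[0.1782, -0.0492],
 [-0.0492, 0.211]].

Step 4 — quadratic form (x̄ - mu_0)^T · S^{-1} · (x̄ - mu_0):
  S^{-1} · (x̄ - mu_0) = (-0.6493, 0.6399),
  (x̄ - mu_0)^T · [...] = (-3)·(-0.6493) + (2.3333)·(0.6399) = 3.4412.

Step 5 — scale by n: T² = 6 · 3.4412 = 20.647.

T² ≈ 20.647


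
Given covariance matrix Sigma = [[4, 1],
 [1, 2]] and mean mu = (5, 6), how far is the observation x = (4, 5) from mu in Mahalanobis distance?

Step 1 — centre the observation: (x - mu) = (-1, -1).

Step 2 — invert Sigma. det(Sigma) = 4·2 - (1)² = 7.
  Sigma^{-1} = (1/det) · [[d, -b], [-b, a]] = [[0.2857, -0.1429],
 [-0.1429, 0.5714]].

Step 3 — form the quadratic (x - mu)^T · Sigma^{-1} · (x - mu):
  Sigma^{-1} · (x - mu) = (-0.1429, -0.4286).
  (x - mu)^T · [Sigma^{-1} · (x - mu)] = (-1)·(-0.1429) + (-1)·(-0.4286) = 0.5714.

Step 4 — take square root: d = √(0.5714) ≈ 0.7559.

d(x, mu) = √(0.5714) ≈ 0.7559


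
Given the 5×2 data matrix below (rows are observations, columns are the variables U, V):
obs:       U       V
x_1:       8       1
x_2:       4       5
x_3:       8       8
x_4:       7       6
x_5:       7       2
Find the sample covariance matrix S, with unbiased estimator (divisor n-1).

Step 1 — column means:
  mean(U) = (8 + 4 + 8 + 7 + 7) / 5 = 34/5 = 6.8
  mean(V) = (1 + 5 + 8 + 6 + 2) / 5 = 22/5 = 4.4

Step 2 — sample covariance S[i,j] = (1/(n-1)) · Σ_k (x_{k,i} - mean_i) · (x_{k,j} - mean_j), with n-1 = 4.
  S[U,U] = ((1.2)·(1.2) + (-2.8)·(-2.8) + (1.2)·(1.2) + (0.2)·(0.2) + (0.2)·(0.2)) / 4 = 10.8/4 = 2.7
  S[U,V] = ((1.2)·(-3.4) + (-2.8)·(0.6) + (1.2)·(3.6) + (0.2)·(1.6) + (0.2)·(-2.4)) / 4 = -1.6/4 = -0.4
  S[V,V] = ((-3.4)·(-3.4) + (0.6)·(0.6) + (3.6)·(3.6) + (1.6)·(1.6) + (-2.4)·(-2.4)) / 4 = 33.2/4 = 8.3

S is symmetric (S[j,i] = S[i,j]). Assembling:

S = [[2.7, -0.4],
 [-0.4, 8.3]]


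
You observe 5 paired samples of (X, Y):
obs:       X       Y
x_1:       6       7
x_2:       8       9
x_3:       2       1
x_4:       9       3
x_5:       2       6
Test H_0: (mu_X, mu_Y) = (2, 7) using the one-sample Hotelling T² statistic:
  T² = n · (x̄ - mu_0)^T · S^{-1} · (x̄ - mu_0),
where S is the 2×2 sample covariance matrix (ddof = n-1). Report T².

Step 1 — sample mean vector:
  mean(X) = (6 + 8 + 2 + 9 + 2) / 5 = 27/5 = 5.4
  mean(Y) = (7 + 9 + 1 + 3 + 6) / 5 = 26/5 = 5.2
  x̄ = (5.4, 5.2),  deviation x̄ - mu_0 = (5.4, 5.2) - (2, 7) = (3.4, -1.8).

Step 2 — sample covariance matrix, S[i,j] = (1/(n-1)) · Σ_k (x_{k,i} - mean_i) · (x_{k,j} - mean_j), divisor n-1 = 4:
  S[X,X] = ((0.6)·(0.6) + (2.6)·(2.6) + (-3.4)·(-3.4) + (3.6)·(3.6) + (-3.4)·(-3.4)) / 4 = 43.2/4 = 10.8
  S[X,Y] = ((0.6)·(1.8) + (2.6)·(3.8) + (-3.4)·(-4.2) + (3.6)·(-2.2) + (-3.4)·(0.8)) / 4 = 14.6/4 = 3.65
  S[Y,Y] = ((1.8)·(1.8) + (3.8)·(3.8) + (-4.2)·(-4.2) + (-2.2)·(-2.2) + (0.8)·(0.8)) / 4 = 40.8/4 = 10.2
  S = [[10.8, 3.65],
 [3.65, 10.2]].

Step 3 — invert S. det(S) = 10.8·10.2 - (3.65)² = 96.8375.
  S^{-1} = (1/det) · [[d, -b], [-b, a]] = [[0.1053, -0.0377],
 [-0.0377, 0.1115]].

Step 4 — quadratic form (x̄ - mu_0)^T · S^{-1} · (x̄ - mu_0):
  S^{-1} · (x̄ - mu_0) = (0.426, -0.3289),
  (x̄ - mu_0)^T · [...] = (3.4)·(0.426) + (-1.8)·(-0.3289) = 2.0403.

Step 5 — scale by n: T² = 5 · 2.0403 = 10.2016.

T² ≈ 10.2016


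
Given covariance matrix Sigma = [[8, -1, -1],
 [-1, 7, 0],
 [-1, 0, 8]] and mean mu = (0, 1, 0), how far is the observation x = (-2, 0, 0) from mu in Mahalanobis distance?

Step 1 — centre the observation: (x - mu) = (-2, -1, 0).

Step 2 — invert Sigma (cofactor / det for 3×3, or solve directly):
  Sigma^{-1} = [[0.1293, 0.0185, 0.0162],
 [0.0185, 0.1455, 0.0023],
 [0.0162, 0.0023, 0.127]].

Step 3 — form the quadratic (x - mu)^T · Sigma^{-1} · (x - mu):
  Sigma^{-1} · (x - mu) = (-0.2771, -0.1824, -0.0346).
  (x - mu)^T · [Sigma^{-1} · (x - mu)] = (-2)·(-0.2771) + (-1)·(-0.1824) + (0)·(-0.0346) = 0.7367.

Step 4 — take square root: d = √(0.7367) ≈ 0.8583.

d(x, mu) = √(0.7367) ≈ 0.8583


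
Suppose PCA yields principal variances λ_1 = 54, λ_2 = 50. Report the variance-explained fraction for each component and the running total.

Step 1 — total variance = trace(Sigma) = Σ λ_i = 54 + 50 = 104.

Step 2 — fraction explained by component i = λ_i / Σ λ:
  PC1: 54/104 = 0.5192
  PC2: 50/104 = 0.4808

Step 3 — cumulative fraction after k components = (λ_1 + ... + λ_k) / Σ λ:
  k = 1: 54/104 = 0.5192
  k = 2: (54 + 50)/104 = 104/104 = 1

Summary (fraction, with percent):

explained: PC1 0.5192 (51.92%), PC2 0.4808 (48.08%);  cumulative: 0.5192, 1


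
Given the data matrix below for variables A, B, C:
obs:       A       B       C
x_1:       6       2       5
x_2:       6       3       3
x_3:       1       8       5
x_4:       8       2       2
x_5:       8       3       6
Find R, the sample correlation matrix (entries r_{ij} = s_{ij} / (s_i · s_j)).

Step 1 — column means:
  mean(A) = (6 + 6 + 1 + 8 + 8) / 5 = 29/5 = 5.8
  mean(B) = (2 + 3 + 8 + 2 + 3) / 5 = 18/5 = 3.6
  mean(C) = (5 + 3 + 5 + 2 + 6) / 5 = 21/5 = 4.2

Step 2 — sample variances and covariances s[i,j] = (1/(n-1)) · Σ_k (x_{k,i} - mean_i) · (x_{k,j} - mean_j), with n-1 = 4:
  s[A,A] = ((0.2)·(0.2) + (0.2)·(0.2) + (-4.8)·(-4.8) + (2.2)·(2.2) + (2.2)·(2.2)) / 4 = 32.8/4 = 8.2
  s[A,B] = ((0.2)·(-1.6) + (0.2)·(-0.6) + (-4.8)·(4.4) + (2.2)·(-1.6) + (2.2)·(-0.6)) / 4 = -26.4/4 = -6.6
  s[A,C] = ((0.2)·(0.8) + (0.2)·(-1.2) + (-4.8)·(0.8) + (2.2)·(-2.2) + (2.2)·(1.8)) / 4 = -4.8/4 = -1.2
  s[B,B] = ((-1.6)·(-1.6) + (-0.6)·(-0.6) + (4.4)·(4.4) + (-1.6)·(-1.6) + (-0.6)·(-0.6)) / 4 = 25.2/4 = 6.3
  s[B,C] = ((-1.6)·(0.8) + (-0.6)·(-1.2) + (4.4)·(0.8) + (-1.6)·(-2.2) + (-0.6)·(1.8)) / 4 = 5.4/4 = 1.35
  s[C,C] = ((0.8)·(0.8) + (-1.2)·(-1.2) + (0.8)·(0.8) + (-2.2)·(-2.2) + (1.8)·(1.8)) / 4 = 10.8/4 = 2.7
  Sample standard deviations s_i = √(s[i,i]):
  s(A) = √(8.2) = 2.8636
  s(B) = √(6.3) = 2.51
  s(C) = √(2.7) = 1.6432

Step 3 — r_{ij} = s_{ij} / (s_i · s_j):
  r[A,A] = 1 (diagonal).
  r[A,B] = -6.6 / (2.8636 · 2.51) = -6.6 / 7.1875 = -0.9183
  r[A,C] = -1.2 / (2.8636 · 1.6432) = -1.2 / 4.7053 = -0.255
  r[B,B] = 1 (diagonal).
  r[B,C] = 1.35 / (2.51 · 1.6432) = 1.35 / 4.1243 = 0.3273
  r[C,C] = 1 (diagonal).

R is symmetric with unit diagonal. Assembling:

R = [[1, -0.9183, -0.255],
 [-0.9183, 1, 0.3273],
 [-0.255, 0.3273, 1]]


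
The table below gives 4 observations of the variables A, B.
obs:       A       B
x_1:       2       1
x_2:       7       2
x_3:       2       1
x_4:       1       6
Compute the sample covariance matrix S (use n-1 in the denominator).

Step 1 — column means:
  mean(A) = (2 + 7 + 2 + 1) / 4 = 12/4 = 3
  mean(B) = (1 + 2 + 1 + 6) / 4 = 10/4 = 2.5

Step 2 — sample covariance S[i,j] = (1/(n-1)) · Σ_k (x_{k,i} - mean_i) · (x_{k,j} - mean_j), with n-1 = 3.
  S[A,A] = ((-1)·(-1) + (4)·(4) + (-1)·(-1) + (-2)·(-2)) / 3 = 22/3 = 7.3333
  S[A,B] = ((-1)·(-1.5) + (4)·(-0.5) + (-1)·(-1.5) + (-2)·(3.5)) / 3 = -6/3 = -2
  S[B,B] = ((-1.5)·(-1.5) + (-0.5)·(-0.5) + (-1.5)·(-1.5) + (3.5)·(3.5)) / 3 = 17/3 = 5.6667

S is symmetric (S[j,i] = S[i,j]). Assembling:

S = [[7.3333, -2],
 [-2, 5.6667]]


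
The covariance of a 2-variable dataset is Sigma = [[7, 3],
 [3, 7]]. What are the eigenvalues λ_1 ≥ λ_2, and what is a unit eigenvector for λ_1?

Step 1 — characteristic polynomial of 2×2 Sigma:
  det(Sigma - λI) = λ² - trace · λ + det = 0.
  trace = 7 + 7 = 14, det = 7·7 - (3)² = 40.
Step 2 — discriminant:
  Δ = trace² - 4·det = 196 - 160 = 36.
Step 3 — eigenvalues:
  λ = (trace ± √Δ)/2 = (14 ± 6)/2,
  λ_1 = 10,  λ_2 = 4.

Step 4 — unit eigenvector for λ_1: solve (Sigma - λ_1 I)v = 0. First row:
  (7 - 10)·v_x + (3)·v_y = 0, i.e. (-3)·v_x + (3)·v_y = 0,
  so v ∝ (b, λ_1 - a) = (3, 3) = u.
  ||u|| = √((3)² + (3)²) = √(18) ≈ 4.2426,
  v_1 = u/||u|| ≈ (0.7071, 0.7071) (||v_1|| = 1).

λ_1 = 10,  λ_2 = 4;  v_1 ≈ (0.7071, 0.7071)


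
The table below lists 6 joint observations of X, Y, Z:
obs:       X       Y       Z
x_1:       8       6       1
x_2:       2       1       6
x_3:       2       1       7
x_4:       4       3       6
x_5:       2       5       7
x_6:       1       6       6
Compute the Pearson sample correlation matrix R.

Step 1 — column means:
  mean(X) = (8 + 2 + 2 + 4 + 2 + 1) / 6 = 19/6 = 3.1667
  mean(Y) = (6 + 1 + 1 + 3 + 5 + 6) / 6 = 22/6 = 3.6667
  mean(Z) = (1 + 6 + 7 + 6 + 7 + 6) / 6 = 33/6 = 5.5

Step 2 — sample variances and covariances s[i,j] = (1/(n-1)) · Σ_k (x_{k,i} - mean_i) · (x_{k,j} - mean_j), with n-1 = 5:
  s[X,X] = ((4.8333)·(4.8333) + (-1.1667)·(-1.1667) + (-1.1667)·(-1.1667) + (0.8333)·(0.8333) + (-1.1667)·(-1.1667) + (-2.1667)·(-2.1667)) / 5 = 32.8333/5 = 6.5667
  s[X,Y] = ((4.8333)·(2.3333) + (-1.1667)·(-2.6667) + (-1.1667)·(-2.6667) + (0.8333)·(-0.6667) + (-1.1667)·(1.3333) + (-2.1667)·(2.3333)) / 5 = 10.3333/5 = 2.0667
  s[X,Z] = ((4.8333)·(-4.5) + (-1.1667)·(0.5) + (-1.1667)·(1.5) + (0.8333)·(0.5) + (-1.1667)·(1.5) + (-2.1667)·(0.5)) / 5 = -26.5/5 = -5.3
  s[Y,Y] = ((2.3333)·(2.3333) + (-2.6667)·(-2.6667) + (-2.6667)·(-2.6667) + (-0.6667)·(-0.6667) + (1.3333)·(1.3333) + (2.3333)·(2.3333)) / 5 = 27.3333/5 = 5.4667
  s[Y,Z] = ((2.3333)·(-4.5) + (-2.6667)·(0.5) + (-2.6667)·(1.5) + (-0.6667)·(0.5) + (1.3333)·(1.5) + (2.3333)·(0.5)) / 5 = -13/5 = -2.6
  s[Z,Z] = ((-4.5)·(-4.5) + (0.5)·(0.5) + (1.5)·(1.5) + (0.5)·(0.5) + (1.5)·(1.5) + (0.5)·(0.5)) / 5 = 25.5/5 = 5.1
  Sample standard deviations s_i = √(s[i,i]):
  s(X) = √(6.5667) = 2.5626
  s(Y) = √(5.4667) = 2.3381
  s(Z) = √(5.1) = 2.2583

Step 3 — r_{ij} = s_{ij} / (s_i · s_j):
  r[X,X] = 1 (diagonal).
  r[X,Y] = 2.0667 / (2.5626 · 2.3381) = 2.0667 / 5.9915 = 0.3449
  r[X,Z] = -5.3 / (2.5626 · 2.2583) = -5.3 / 5.7871 = -0.9158
  r[Y,Y] = 1 (diagonal).
  r[Y,Z] = -2.6 / (2.3381 · 2.2583) = -2.6 / 5.2802 = -0.4924
  r[Z,Z] = 1 (diagonal).

R is symmetric with unit diagonal. Assembling:

R = [[1, 0.3449, -0.9158],
 [0.3449, 1, -0.4924],
 [-0.9158, -0.4924, 1]]


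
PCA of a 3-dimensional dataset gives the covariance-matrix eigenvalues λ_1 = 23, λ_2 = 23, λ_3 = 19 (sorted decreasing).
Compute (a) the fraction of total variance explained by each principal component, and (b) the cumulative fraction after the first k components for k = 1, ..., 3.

Step 1 — total variance = trace(Sigma) = Σ λ_i = 23 + 23 + 19 = 65.

Step 2 — fraction explained by component i = λ_i / Σ λ:
  PC1: 23/65 = 0.3538
  PC2: 23/65 = 0.3538
  PC3: 19/65 = 0.2923

Step 3 — cumulative fraction after k components = (λ_1 + ... + λ_k) / Σ λ:
  k = 1: 23/65 = 0.3538
  k = 2: (23 + 23)/65 = 46/65 = 0.7077
  k = 3: (23 + 23 + 19)/65 = 65/65 = 1

Summary (fraction, with percent):

explained: PC1 0.3538 (35.38%), PC2 0.3538 (35.38%), PC3 0.2923 (29.23%);  cumulative: 0.3538, 0.7077, 1


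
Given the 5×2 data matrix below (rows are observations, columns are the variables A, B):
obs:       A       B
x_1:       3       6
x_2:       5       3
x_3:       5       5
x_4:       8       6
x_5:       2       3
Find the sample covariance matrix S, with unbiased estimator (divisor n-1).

Step 1 — column means:
  mean(A) = (3 + 5 + 5 + 8 + 2) / 5 = 23/5 = 4.6
  mean(B) = (6 + 3 + 5 + 6 + 3) / 5 = 23/5 = 4.6

Step 2 — sample covariance S[i,j] = (1/(n-1)) · Σ_k (x_{k,i} - mean_i) · (x_{k,j} - mean_j), with n-1 = 4.
  S[A,A] = ((-1.6)·(-1.6) + (0.4)·(0.4) + (0.4)·(0.4) + (3.4)·(3.4) + (-2.6)·(-2.6)) / 4 = 21.2/4 = 5.3
  S[A,B] = ((-1.6)·(1.4) + (0.4)·(-1.6) + (0.4)·(0.4) + (3.4)·(1.4) + (-2.6)·(-1.6)) / 4 = 6.2/4 = 1.55
  S[B,B] = ((1.4)·(1.4) + (-1.6)·(-1.6) + (0.4)·(0.4) + (1.4)·(1.4) + (-1.6)·(-1.6)) / 4 = 9.2/4 = 2.3

S is symmetric (S[j,i] = S[i,j]). Assembling:

S = [[5.3, 1.55],
 [1.55, 2.3]]


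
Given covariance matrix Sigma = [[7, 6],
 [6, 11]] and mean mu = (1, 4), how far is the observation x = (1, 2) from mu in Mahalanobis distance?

Step 1 — centre the observation: (x - mu) = (0, -2).

Step 2 — invert Sigma. det(Sigma) = 7·11 - (6)² = 41.
  Sigma^{-1} = (1/det) · [[d, -b], [-b, a]] = [[0.2683, -0.1463],
 [-0.1463, 0.1707]].

Step 3 — form the quadratic (x - mu)^T · Sigma^{-1} · (x - mu):
  Sigma^{-1} · (x - mu) = (0.2927, -0.3415).
  (x - mu)^T · [Sigma^{-1} · (x - mu)] = (0)·(0.2927) + (-2)·(-0.3415) = 0.6829.

Step 4 — take square root: d = √(0.6829) ≈ 0.8264.

d(x, mu) = √(0.6829) ≈ 0.8264


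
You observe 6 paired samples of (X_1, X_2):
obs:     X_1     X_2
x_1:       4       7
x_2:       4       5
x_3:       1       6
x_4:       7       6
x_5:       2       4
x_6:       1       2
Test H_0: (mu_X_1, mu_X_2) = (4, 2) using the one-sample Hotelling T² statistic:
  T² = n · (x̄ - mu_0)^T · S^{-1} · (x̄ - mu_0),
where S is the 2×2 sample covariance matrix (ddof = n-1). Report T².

Step 1 — sample mean vector:
  mean(X_1) = (4 + 4 + 1 + 7 + 2 + 1) / 6 = 19/6 = 3.1667
  mean(X_2) = (7 + 5 + 6 + 6 + 4 + 2) / 6 = 30/6 = 5
  x̄ = (3.1667, 5),  deviation x̄ - mu_0 = (3.1667, 5) - (4, 2) = (-0.8333, 3).

Step 2 — sample covariance matrix, S[i,j] = (1/(n-1)) · Σ_k (x_{k,i} - mean_i) · (x_{k,j} - mean_j), divisor n-1 = 5:
  S[X_1,X_1] = ((0.8333)·(0.8333) + (0.8333)·(0.8333) + (-2.1667)·(-2.1667) + (3.8333)·(3.8333) + (-1.1667)·(-1.1667) + (-2.1667)·(-2.1667)) / 5 = 26.8333/5 = 5.3667
  S[X_1,X_2] = ((0.8333)·(2) + (0.8333)·(0) + (-2.1667)·(1) + (3.8333)·(1) + (-1.1667)·(-1) + (-2.1667)·(-3)) / 5 = 11/5 = 2.2
  S[X_2,X_2] = ((2)·(2) + (0)·(0) + (1)·(1) + (1)·(1) + (-1)·(-1) + (-3)·(-3)) / 5 = 16/5 = 3.2
  S = [[5.3667, 2.2],
 [2.2, 3.2]].

Step 3 — invert S. det(S) = 5.3667·3.2 - (2.2)² = 12.3333.
  S^{-1} = (1/det) · [[d, -b], [-b, a]] = [[0.2595, -0.1784],
 [-0.1784, 0.4351]].

Step 4 — quadratic form (x̄ - mu_0)^T · S^{-1} · (x̄ - mu_0):
  S^{-1} · (x̄ - mu_0) = (-0.7514, 1.4541),
  (x̄ - mu_0)^T · [...] = (-0.8333)·(-0.7514) + (3)·(1.4541) = 4.9883.

Step 5 — scale by n: T² = 6 · 4.9883 = 29.9297.

T² ≈ 29.9297


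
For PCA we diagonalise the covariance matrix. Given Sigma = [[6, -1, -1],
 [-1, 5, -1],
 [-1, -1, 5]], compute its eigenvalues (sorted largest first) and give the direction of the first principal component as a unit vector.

Step 1 — characteristic polynomial p(λ) = det(λI - Sigma) = λ³ - tr·λ² + c_1·λ - det, where tr = trace, c_1 = sum of the principal 2×2 minors, det = det(Sigma):
  tr = 6 + 5 + 5 = 16,
  c_1 = (6·5 - (-1)²) + (6·5 - (-1)²) + (5·5 - (-1)²) = 29 + 29 + 24 = 82,
  det = 6·(5·5 - (-1)²) - (-1)·((-1)·5 - (-1)·(-1)) + (-1)·((-1)·(-1) - 5·(-1)) = 6·(24) - (-1)·(-6) + (-1)·(6) = 132.
  So p(λ) = λ³ - 16λ² + 82λ - 132.
Step 2 — look for an integer root (rational root theorem: any rational root is an integer divisor of 132). Testing λ = 6:
  p(6) = 216 - 576 + 492 - 132 = 0  ✓
  Dividing out (λ - 6): p(λ) = (λ - 6)(λ² - 10λ + 22).
Step 3 — remaining eigenvalues from the quadratic λ² - 10λ + 22 = 0:
  Δ = 10² - 4·22 = 100 - 88 = 12,  λ = (10 ± √12)/2 = (10 ± 3.4641)/2 ≈ 6.7321 or 3.2679.
  Sorted: λ_1 = 6.7321,  λ_2 = 6,  λ_3 = 3.2679  (check: sum = 16 = tr ✓).

Step 4 — unit eigenvector for λ_1 ≈ 6.7321: v spans the null space of (Sigma - λ_1 I), whose rows are
  r_1 = (-0.7321, -1, -1),  r_2 = (-1, -1.7321, -1),  r_3 = (-1, -1, -1.7321).
  v is orthogonal to every row, so take v ∝ r_1 × r_2 = ((-1)·(-1) - (-1)·(-1.7321), (-1)·(-1) - (-0.7321)·(-1), (-0.7321)·(-1.7321) - (-1)·(-1)) ≈ (-0.7321, 0.2679, 0.2679).
  Rescale (multiply by -1 so the first nonzero entry is positive): u = (0.7321, -0.2679, -0.2679).
  ||u|| = √((0.7321)² + (-0.2679)² + (-0.2679)²) = √(0.6795) ≈ 0.8243,  v_1 = u/||u|| ≈ (0.8881, -0.3251, -0.3251) (||v_1|| = 1).

λ_1 = 6.7321,  λ_2 = 6,  λ_3 = 3.2679;  v_1 ≈ (0.8881, -0.3251, -0.3251)


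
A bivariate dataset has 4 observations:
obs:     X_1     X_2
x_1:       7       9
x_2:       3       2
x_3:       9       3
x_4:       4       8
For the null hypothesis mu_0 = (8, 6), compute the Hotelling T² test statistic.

Step 1 — sample mean vector:
  mean(X_1) = (7 + 3 + 9 + 4) / 4 = 23/4 = 5.75
  mean(X_2) = (9 + 2 + 3 + 8) / 4 = 22/4 = 5.5
  x̄ = (5.75, 5.5),  deviation x̄ - mu_0 = (5.75, 5.5) - (8, 6) = (-2.25, -0.5).

Step 2 — sample covariance matrix, S[i,j] = (1/(n-1)) · Σ_k (x_{k,i} - mean_i) · (x_{k,j} - mean_j), divisor n-1 = 3:
  S[X_1,X_1] = ((1.25)·(1.25) + (-2.75)·(-2.75) + (3.25)·(3.25) + (-1.75)·(-1.75)) / 3 = 22.75/3 = 7.5833
  S[X_1,X_2] = ((1.25)·(3.5) + (-2.75)·(-3.5) + (3.25)·(-2.5) + (-1.75)·(2.5)) / 3 = 1.5/3 = 0.5
  S[X_2,X_2] = ((3.5)·(3.5) + (-3.5)·(-3.5) + (-2.5)·(-2.5) + (2.5)·(2.5)) / 3 = 37/3 = 12.3333
  S = [[7.5833, 0.5],
 [0.5, 12.3333]].

Step 3 — invert S. det(S) = 7.5833·12.3333 - (0.5)² = 93.2778.
  S^{-1} = (1/det) · [[d, -b], [-b, a]] = [[0.1322, -0.0054],
 [-0.0054, 0.0813]].

Step 4 — quadratic form (x̄ - mu_0)^T · S^{-1} · (x̄ - mu_0):
  S^{-1} · (x̄ - mu_0) = (-0.2948, -0.0286),
  (x̄ - mu_0)^T · [...] = (-2.25)·(-0.2948) + (-0.5)·(-0.0286) = 0.6776.

Step 5 — scale by n: T² = 4 · 0.6776 = 2.7105.

T² ≈ 2.7105


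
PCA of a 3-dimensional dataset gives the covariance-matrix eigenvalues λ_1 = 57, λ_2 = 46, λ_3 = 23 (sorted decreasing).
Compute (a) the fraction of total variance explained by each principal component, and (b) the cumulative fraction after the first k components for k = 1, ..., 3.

Step 1 — total variance = trace(Sigma) = Σ λ_i = 57 + 46 + 23 = 126.

Step 2 — fraction explained by component i = λ_i / Σ λ:
  PC1: 57/126 = 0.4524
  PC2: 46/126 = 0.3651
  PC3: 23/126 = 0.1825

Step 3 — cumulative fraction after k components = (λ_1 + ... + λ_k) / Σ λ:
  k = 1: 57/126 = 0.4524
  k = 2: (57 + 46)/126 = 103/126 = 0.8175
  k = 3: (57 + 46 + 23)/126 = 126/126 = 1

Summary (fraction, with percent):

explained: PC1 0.4524 (45.24%), PC2 0.3651 (36.51%), PC3 0.1825 (18.25%);  cumulative: 0.4524, 0.8175, 1


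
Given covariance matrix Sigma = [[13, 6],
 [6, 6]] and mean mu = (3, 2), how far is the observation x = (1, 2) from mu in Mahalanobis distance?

Step 1 — centre the observation: (x - mu) = (-2, 0).

Step 2 — invert Sigma. det(Sigma) = 13·6 - (6)² = 42.
  Sigma^{-1} = (1/det) · [[d, -b], [-b, a]] = [[0.1429, -0.1429],
 [-0.1429, 0.3095]].

Step 3 — form the quadratic (x - mu)^T · Sigma^{-1} · (x - mu):
  Sigma^{-1} · (x - mu) = (-0.2857, 0.2857).
  (x - mu)^T · [Sigma^{-1} · (x - mu)] = (-2)·(-0.2857) + (0)·(0.2857) = 0.5714.

Step 4 — take square root: d = √(0.5714) ≈ 0.7559.

d(x, mu) = √(0.5714) ≈ 0.7559


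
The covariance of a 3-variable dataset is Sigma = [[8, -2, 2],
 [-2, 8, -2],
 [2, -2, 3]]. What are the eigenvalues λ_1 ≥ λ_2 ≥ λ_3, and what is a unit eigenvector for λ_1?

Step 1 — characteristic polynomial p(λ) = det(λI - Sigma) = λ³ - tr·λ² + c_1·λ - det, where tr = trace, c_1 = sum of the principal 2×2 minors, det = det(Sigma):
  tr = 8 + 8 + 3 = 19,
  c_1 = (8·8 - (-2)²) + (8·3 - (2)²) + (8·3 - (-2)²) = 60 + 20 + 20 = 100,
  det = 8·(8·3 - (-2)²) - (-2)·((-2)·3 - (-2)·(2)) + (2)·((-2)·(-2) - 8·(2)) = 8·(20) - (-2)·(-2) + (2)·(-12) = 132.
  So p(λ) = λ³ - 19λ² + 100λ - 132.
Step 2 — look for an integer root (rational root theorem: any rational root is an integer divisor of 132). Testing λ = 2:
  p(2) = 8 - 76 + 200 - 132 = 0  ✓
  Dividing out (λ - 2): p(λ) = (λ - 2)(λ² - 17λ + 66).
Step 3 — remaining eigenvalues from the quadratic λ² - 17λ + 66 = 0:
  Δ = 17² - 4·66 = 289 - 264 = 25,  λ = (17 ± √25)/2 = (17 ± 5)/2 = 11 or 6.
  Sorted: λ_1 = 11,  λ_2 = 6,  λ_3 = 2  (check: sum = 19 = tr ✓).

Step 4 — unit eigenvector for λ_1 = 11: v spans the null space of (Sigma - λ_1 I), whose rows are
  r_1 = (-3, -2, 2),  r_2 = (-2, -3, -2),  r_3 = (2, -2, -8).
  v is orthogonal to every row, so take v ∝ r_1 × r_2 = ((-2)·(-2) - (2)·(-3), (2)·(-2) - (-3)·(-2), (-3)·(-3) - (-2)·(-2)) = (10, -10, 5).
  Rescale (divide by 5): u = (2, -2, 1).
  ||u|| = √((2)² + (-2)² + (1)²) = √(9) = 3,  v_1 = u/||u|| ≈ (0.6667, -0.6667, 0.3333) (||v_1|| = 1).

λ_1 = 11,  λ_2 = 6,  λ_3 = 2;  v_1 ≈ (0.6667, -0.6667, 0.3333)


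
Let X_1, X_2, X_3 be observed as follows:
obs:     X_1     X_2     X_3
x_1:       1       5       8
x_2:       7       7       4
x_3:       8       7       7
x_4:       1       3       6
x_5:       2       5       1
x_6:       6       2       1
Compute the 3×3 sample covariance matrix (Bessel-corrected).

Step 1 — column means:
  mean(X_1) = (1 + 7 + 8 + 1 + 2 + 6) / 6 = 25/6 = 4.1667
  mean(X_2) = (5 + 7 + 7 + 3 + 5 + 2) / 6 = 29/6 = 4.8333
  mean(X_3) = (8 + 4 + 7 + 6 + 1 + 1) / 6 = 27/6 = 4.5

Step 2 — sample covariance S[i,j] = (1/(n-1)) · Σ_k (x_{k,i} - mean_i) · (x_{k,j} - mean_j), with n-1 = 5.
  S[X_1,X_1] = ((-3.1667)·(-3.1667) + (2.8333)·(2.8333) + (3.8333)·(3.8333) + (-3.1667)·(-3.1667) + (-2.1667)·(-2.1667) + (1.8333)·(1.8333)) / 5 = 50.8333/5 = 10.1667
  S[X_1,X_2] = ((-3.1667)·(0.1667) + (2.8333)·(2.1667) + (3.8333)·(2.1667) + (-3.1667)·(-1.8333) + (-2.1667)·(0.1667) + (1.8333)·(-2.8333)) / 5 = 14.1667/5 = 2.8333
  S[X_1,X_3] = ((-3.1667)·(3.5) + (2.8333)·(-0.5) + (3.8333)·(2.5) + (-3.1667)·(1.5) + (-2.1667)·(-3.5) + (1.8333)·(-3.5)) / 5 = -6.5/5 = -1.3
  S[X_2,X_2] = ((0.1667)·(0.1667) + (2.1667)·(2.1667) + (2.1667)·(2.1667) + (-1.8333)·(-1.8333) + (0.1667)·(0.1667) + (-2.8333)·(-2.8333)) / 5 = 20.8333/5 = 4.1667
  S[X_2,X_3] = ((0.1667)·(3.5) + (2.1667)·(-0.5) + (2.1667)·(2.5) + (-1.8333)·(1.5) + (0.1667)·(-3.5) + (-2.8333)·(-3.5)) / 5 = 11.5/5 = 2.3
  S[X_3,X_3] = ((3.5)·(3.5) + (-0.5)·(-0.5) + (2.5)·(2.5) + (1.5)·(1.5) + (-3.5)·(-3.5) + (-3.5)·(-3.5)) / 5 = 45.5/5 = 9.1

S is symmetric (S[j,i] = S[i,j]). Assembling:

S = [[10.1667, 2.8333, -1.3],
 [2.8333, 4.1667, 2.3],
 [-1.3, 2.3, 9.1]]


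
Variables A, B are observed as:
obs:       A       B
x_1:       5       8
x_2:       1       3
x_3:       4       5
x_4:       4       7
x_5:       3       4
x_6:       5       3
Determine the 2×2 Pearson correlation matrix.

Step 1 — column means:
  mean(A) = (5 + 1 + 4 + 4 + 3 + 5) / 6 = 22/6 = 3.6667
  mean(B) = (8 + 3 + 5 + 7 + 4 + 3) / 6 = 30/6 = 5

Step 2 — sample variances and covariances s[i,j] = (1/(n-1)) · Σ_k (x_{k,i} - mean_i) · (x_{k,j} - mean_j), with n-1 = 5:
  s[A,A] = ((1.3333)·(1.3333) + (-2.6667)·(-2.6667) + (0.3333)·(0.3333) + (0.3333)·(0.3333) + (-0.6667)·(-0.6667) + (1.3333)·(1.3333)) / 5 = 11.3333/5 = 2.2667
  s[A,B] = ((1.3333)·(3) + (-2.6667)·(-2) + (0.3333)·(0) + (0.3333)·(2) + (-0.6667)·(-1) + (1.3333)·(-2)) / 5 = 8/5 = 1.6
  s[B,B] = ((3)·(3) + (-2)·(-2) + (0)·(0) + (2)·(2) + (-1)·(-1) + (-2)·(-2)) / 5 = 22/5 = 4.4
  Sample standard deviations s_i = √(s[i,i]):
  s(A) = √(2.2667) = 1.5055
  s(B) = √(4.4) = 2.0976

Step 3 — r_{ij} = s_{ij} / (s_i · s_j):
  r[A,A] = 1 (diagonal).
  r[A,B] = 1.6 / (1.5055 · 2.0976) = 1.6 / 3.1581 = 0.5066
  r[B,B] = 1 (diagonal).

R is symmetric with unit diagonal. Assembling:

R = [[1, 0.5066],
 [0.5066, 1]]


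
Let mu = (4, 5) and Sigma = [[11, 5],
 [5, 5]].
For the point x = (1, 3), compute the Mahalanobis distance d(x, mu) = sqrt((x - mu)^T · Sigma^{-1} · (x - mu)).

Step 1 — centre the observation: (x - mu) = (-3, -2).

Step 2 — invert Sigma. det(Sigma) = 11·5 - (5)² = 30.
  Sigma^{-1} = (1/det) · [[d, -b], [-b, a]] = [[0.1667, -0.1667],
 [-0.1667, 0.3667]].

Step 3 — form the quadratic (x - mu)^T · Sigma^{-1} · (x - mu):
  Sigma^{-1} · (x - mu) = (-0.1667, -0.2333).
  (x - mu)^T · [Sigma^{-1} · (x - mu)] = (-3)·(-0.1667) + (-2)·(-0.2333) = 0.9667.

Step 4 — take square root: d = √(0.9667) ≈ 0.9832.

d(x, mu) = √(0.9667) ≈ 0.9832


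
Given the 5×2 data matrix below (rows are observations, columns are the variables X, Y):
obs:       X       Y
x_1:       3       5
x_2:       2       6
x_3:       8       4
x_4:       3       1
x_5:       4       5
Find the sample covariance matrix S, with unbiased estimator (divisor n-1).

Step 1 — column means:
  mean(X) = (3 + 2 + 8 + 3 + 4) / 5 = 20/5 = 4
  mean(Y) = (5 + 6 + 4 + 1 + 5) / 5 = 21/5 = 4.2

Step 2 — sample covariance S[i,j] = (1/(n-1)) · Σ_k (x_{k,i} - mean_i) · (x_{k,j} - mean_j), with n-1 = 4.
  S[X,X] = ((-1)·(-1) + (-2)·(-2) + (4)·(4) + (-1)·(-1) + (0)·(0)) / 4 = 22/4 = 5.5
  S[X,Y] = ((-1)·(0.8) + (-2)·(1.8) + (4)·(-0.2) + (-1)·(-3.2) + (0)·(0.8)) / 4 = -2/4 = -0.5
  S[Y,Y] = ((0.8)·(0.8) + (1.8)·(1.8) + (-0.2)·(-0.2) + (-3.2)·(-3.2) + (0.8)·(0.8)) / 4 = 14.8/4 = 3.7

S is symmetric (S[j,i] = S[i,j]). Assembling:

S = [[5.5, -0.5],
 [-0.5, 3.7]]


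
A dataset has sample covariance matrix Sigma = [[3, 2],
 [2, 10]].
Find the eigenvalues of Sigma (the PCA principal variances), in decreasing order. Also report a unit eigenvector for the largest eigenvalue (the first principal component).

Step 1 — characteristic polynomial of 2×2 Sigma:
  det(Sigma - λI) = λ² - trace · λ + det = 0.
  trace = 3 + 10 = 13, det = 3·10 - (2)² = 26.
Step 2 — discriminant:
  Δ = trace² - 4·det = 169 - 104 = 65.
Step 3 — eigenvalues:
  λ = (trace ± √Δ)/2 = (13 ± 8.0623)/2,
  λ_1 = 10.5311,  λ_2 = 2.4689.

Step 4 — unit eigenvector for λ_1: solve (Sigma - λ_1 I)v = 0. First row:
  (3 - 10.5311)·v_x + (2)·v_y = 0, i.e. (-7.5311)·v_x + (2)·v_y = 0,
  so v ∝ (b, λ_1 - a) = (2, 7.5311) = u.
  ||u|| = √((2)² + (7.5311)²) = √(60.7179) ≈ 7.7922,
  v_1 = u/||u|| ≈ (0.2567, 0.9665) (||v_1|| = 1).

λ_1 = 10.5311,  λ_2 = 2.4689;  v_1 ≈ (0.2567, 0.9665)


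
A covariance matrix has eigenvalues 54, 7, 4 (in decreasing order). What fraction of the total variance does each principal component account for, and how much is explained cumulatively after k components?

Step 1 — total variance = trace(Sigma) = Σ λ_i = 54 + 7 + 4 = 65.

Step 2 — fraction explained by component i = λ_i / Σ λ:
  PC1: 54/65 = 0.8308
  PC2: 7/65 = 0.1077
  PC3: 4/65 = 0.0615

Step 3 — cumulative fraction after k components = (λ_1 + ... + λ_k) / Σ λ:
  k = 1: 54/65 = 0.8308
  k = 2: (54 + 7)/65 = 61/65 = 0.9385
  k = 3: (54 + 7 + 4)/65 = 65/65 = 1

Summary (fraction, with percent):

explained: PC1 0.8308 (83.08%), PC2 0.1077 (10.77%), PC3 0.0615 (6.15%);  cumulative: 0.8308, 0.9385, 1


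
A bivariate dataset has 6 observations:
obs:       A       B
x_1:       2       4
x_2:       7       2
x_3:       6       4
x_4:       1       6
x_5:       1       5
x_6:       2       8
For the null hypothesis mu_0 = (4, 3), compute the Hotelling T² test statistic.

Step 1 — sample mean vector:
  mean(A) = (2 + 7 + 6 + 1 + 1 + 2) / 6 = 19/6 = 3.1667
  mean(B) = (4 + 2 + 4 + 6 + 5 + 8) / 6 = 29/6 = 4.8333
  x̄ = (3.1667, 4.8333),  deviation x̄ - mu_0 = (3.1667, 4.8333) - (4, 3) = (-0.8333, 1.8333).

Step 2 — sample covariance matrix, S[i,j] = (1/(n-1)) · Σ_k (x_{k,i} - mean_i) · (x_{k,j} - mean_j), divisor n-1 = 5:
  S[A,A] = ((-1.1667)·(-1.1667) + (3.8333)·(3.8333) + (2.8333)·(2.8333) + (-2.1667)·(-2.1667) + (-2.1667)·(-2.1667) + (-1.1667)·(-1.1667)) / 5 = 34.8333/5 = 6.9667
  S[A,B] = ((-1.1667)·(-0.8333) + (3.8333)·(-2.8333) + (2.8333)·(-0.8333) + (-2.1667)·(1.1667) + (-2.1667)·(0.1667) + (-1.1667)·(3.1667)) / 5 = -18.8333/5 = -3.7667
  S[B,B] = ((-0.8333)·(-0.8333) + (-2.8333)·(-2.8333) + (-0.8333)·(-0.8333) + (1.1667)·(1.1667) + (0.1667)·(0.1667) + (3.1667)·(3.1667)) / 5 = 20.8333/5 = 4.1667
  S = [[6.9667, -3.7667],
 [-3.7667, 4.1667]].

Step 3 — invert S. det(S) = 6.9667·4.1667 - (-3.7667)² = 14.84.
  S^{-1} = (1/det) · [[d, -b], [-b, a]] = [[0.2808, 0.2538],
 [0.2538, 0.4695]].

Step 4 — quadratic form (x̄ - mu_0)^T · S^{-1} · (x̄ - mu_0):
  S^{-1} · (x̄ - mu_0) = (0.2314, 0.6491),
  (x̄ - mu_0)^T · [...] = (-0.8333)·(0.2314) + (1.8333)·(0.6491) = 0.9973.

Step 5 — scale by n: T² = 6 · 0.9973 = 5.9838.

T² ≈ 5.9838
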